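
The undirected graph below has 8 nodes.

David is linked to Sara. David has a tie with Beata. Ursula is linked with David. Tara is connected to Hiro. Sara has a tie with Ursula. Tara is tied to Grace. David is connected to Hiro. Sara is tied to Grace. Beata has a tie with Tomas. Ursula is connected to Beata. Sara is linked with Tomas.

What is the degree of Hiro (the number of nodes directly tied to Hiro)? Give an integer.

2

Hiro is directly tied to David and Tara. That is 2 neighbors, so the degree of Hiro is 2.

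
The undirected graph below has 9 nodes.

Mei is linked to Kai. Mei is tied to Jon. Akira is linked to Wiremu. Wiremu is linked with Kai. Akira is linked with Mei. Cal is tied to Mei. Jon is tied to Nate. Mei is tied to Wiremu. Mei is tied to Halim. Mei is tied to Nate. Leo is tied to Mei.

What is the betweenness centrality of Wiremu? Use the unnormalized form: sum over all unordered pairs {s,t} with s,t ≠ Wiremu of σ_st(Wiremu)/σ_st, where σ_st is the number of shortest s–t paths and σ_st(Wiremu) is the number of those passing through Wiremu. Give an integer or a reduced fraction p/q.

Pairs whose geodesics pass through Wiremu — Akira–Kai: 1/2.
All other pairs contribute 0.
Summing the contributions gives betweenness(Wiremu) = 1/2.

1/2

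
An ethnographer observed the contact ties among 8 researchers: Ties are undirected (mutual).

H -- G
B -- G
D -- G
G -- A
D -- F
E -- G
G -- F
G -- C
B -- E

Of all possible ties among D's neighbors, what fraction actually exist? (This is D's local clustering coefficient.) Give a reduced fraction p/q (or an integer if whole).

D's neighbors: F and G (k = 2).
Possible neighbor pairs: C(2,2) = 1. Edges among them: F–G → e = 1.
Clustering(D) = 1/1.

1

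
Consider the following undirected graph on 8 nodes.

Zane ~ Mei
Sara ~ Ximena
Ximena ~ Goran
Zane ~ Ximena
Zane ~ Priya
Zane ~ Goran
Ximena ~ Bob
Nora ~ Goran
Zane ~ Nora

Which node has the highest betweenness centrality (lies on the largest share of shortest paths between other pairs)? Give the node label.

Zane

Unnormalized betweenness of each node: Bob:0, Goran:3/2, Mei:0, Nora:0, Priya:0, Sara:0, Ximena:11, Zane:25/2.
Zane has the largest value, 25/2, making it the main broker — the node through which the most shortest paths run.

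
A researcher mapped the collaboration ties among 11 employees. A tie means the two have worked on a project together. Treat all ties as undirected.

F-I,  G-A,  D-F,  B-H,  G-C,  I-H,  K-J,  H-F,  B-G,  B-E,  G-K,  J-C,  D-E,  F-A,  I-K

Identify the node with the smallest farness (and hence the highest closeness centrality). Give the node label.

G

Farness (sum of distances to all others) for each node — A:20, B:18, C:24, D:24, E:24, F:18, G:17, H:19, I:19, J:26, K:19.
The smallest farness is 17, for G, so G has the highest closeness.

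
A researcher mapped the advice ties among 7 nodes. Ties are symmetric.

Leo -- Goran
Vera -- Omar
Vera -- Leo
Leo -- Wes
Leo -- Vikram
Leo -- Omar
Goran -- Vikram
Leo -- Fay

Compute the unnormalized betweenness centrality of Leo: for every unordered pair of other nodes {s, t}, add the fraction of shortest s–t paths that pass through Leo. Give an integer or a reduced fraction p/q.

Pairs whose geodesics pass through Leo — Vikram–Wes: 1; Vikram–Fay: 1; Vikram–Vera: 1; Vikram–Omar: 1; Goran–Wes: 1; Goran–Fay: 1; Goran–Vera: 1; Goran–Omar: 1; Wes–Fay: 1; Wes–Vera: 1; Wes–Omar: 1; Fay–Vera: 1; Fay–Omar: 1.
All other pairs contribute 0.
Summing the contributions gives betweenness(Leo) = 13.

13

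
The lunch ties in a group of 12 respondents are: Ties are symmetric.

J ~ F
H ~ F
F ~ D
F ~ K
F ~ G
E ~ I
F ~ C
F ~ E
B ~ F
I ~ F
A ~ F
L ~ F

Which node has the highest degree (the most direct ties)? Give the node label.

Degrees — A:1, B:1, C:1, D:1, E:2, F:11, G:1, H:1, I:2, J:1, K:1, L:1.
The maximum is 11, attained only by F.

F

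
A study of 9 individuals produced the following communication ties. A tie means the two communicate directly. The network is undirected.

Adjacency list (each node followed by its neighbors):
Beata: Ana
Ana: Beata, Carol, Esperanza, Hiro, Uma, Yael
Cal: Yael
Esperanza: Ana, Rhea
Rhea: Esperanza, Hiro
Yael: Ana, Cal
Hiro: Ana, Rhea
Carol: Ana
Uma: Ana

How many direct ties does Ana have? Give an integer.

Ana is directly tied to Beata, Carol, Esperanza, Hiro, Uma, and Yael. That is 6 neighbors, so the degree of Ana is 6.

6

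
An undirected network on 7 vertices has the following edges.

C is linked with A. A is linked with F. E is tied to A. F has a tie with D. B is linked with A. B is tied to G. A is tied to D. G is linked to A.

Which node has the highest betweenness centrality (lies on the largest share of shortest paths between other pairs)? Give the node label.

A

Unnormalized betweenness of each node: A:13, B:0, C:0, D:0, E:0, F:0, G:0.
A has the largest value, 13, making it the main broker — the node through which the most shortest paths run.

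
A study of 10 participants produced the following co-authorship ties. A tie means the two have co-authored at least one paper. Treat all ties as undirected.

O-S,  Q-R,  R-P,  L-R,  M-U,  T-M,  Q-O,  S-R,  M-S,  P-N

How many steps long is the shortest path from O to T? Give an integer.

One shortest route is O – S – M – T, which uses 3 edges, and at distance 2 from O we only reach {M, R}, which does not include T. So d(O,T) = 3.

3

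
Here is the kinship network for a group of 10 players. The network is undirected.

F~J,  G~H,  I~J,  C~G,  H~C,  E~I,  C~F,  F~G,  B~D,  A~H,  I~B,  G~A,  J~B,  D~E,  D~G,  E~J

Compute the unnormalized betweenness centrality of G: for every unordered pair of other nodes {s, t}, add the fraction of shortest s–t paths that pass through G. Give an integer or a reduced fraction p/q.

57/4

Pairs whose geodesics pass through G — C–A: 1/2; C–E: 1/2; C–B: 1/2; C–D: 1; H–F: 1/2; H–I: 3/4; H–E: 1; H–B: 1; H–D: 1; H–J: 1/2; A–F: 1; A–I: 3/3; A–E: 1; A–B: 1 … (+3 more pairs).
All other pairs contribute 0.
Summing the contributions gives betweenness(G) = 57/4.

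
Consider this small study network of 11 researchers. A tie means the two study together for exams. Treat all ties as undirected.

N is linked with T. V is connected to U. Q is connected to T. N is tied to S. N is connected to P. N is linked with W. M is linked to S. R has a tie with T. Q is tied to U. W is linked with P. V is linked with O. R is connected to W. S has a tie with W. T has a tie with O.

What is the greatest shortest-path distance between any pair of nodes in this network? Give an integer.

5

Eccentricity of each node (its greatest distance to any other): M:5, N:3, O:4, P:4, Q:4, R:3, S:4, T:3, U:5, V:5, W:4.
The maximum eccentricity is 5, realized for instance by the pair U–M via U – Q – T – N – S – M. So the diameter is 5.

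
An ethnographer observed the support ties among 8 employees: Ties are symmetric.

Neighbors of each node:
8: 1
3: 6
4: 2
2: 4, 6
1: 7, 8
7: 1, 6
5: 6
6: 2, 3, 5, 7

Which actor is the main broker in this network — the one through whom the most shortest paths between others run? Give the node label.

Unnormalized betweenness of each node: 1:6, 2:6, 3:0, 4:0, 5:0, 6:17, 7:10, 8:0.
6 has the largest value, 17, making it the main broker — the node through which the most shortest paths run.

6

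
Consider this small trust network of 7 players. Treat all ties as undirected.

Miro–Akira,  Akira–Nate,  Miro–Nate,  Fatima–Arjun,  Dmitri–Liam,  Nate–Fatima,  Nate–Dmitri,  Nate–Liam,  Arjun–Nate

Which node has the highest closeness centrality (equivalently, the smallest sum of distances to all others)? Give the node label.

Nate

Farness (sum of distances to all others) for each node — Akira:10, Arjun:10, Dmitri:10, Fatima:10, Liam:10, Miro:10, Nate:6.
The smallest farness is 6, for Nate, so Nate has the highest closeness.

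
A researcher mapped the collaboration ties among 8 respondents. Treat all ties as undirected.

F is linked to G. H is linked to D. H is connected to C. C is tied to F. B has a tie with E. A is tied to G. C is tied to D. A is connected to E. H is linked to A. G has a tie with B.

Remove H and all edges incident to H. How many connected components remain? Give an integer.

1

H's neighbors (A, C, and D) remain reachable from one another through other ties, so the rest of the network stays in one piece.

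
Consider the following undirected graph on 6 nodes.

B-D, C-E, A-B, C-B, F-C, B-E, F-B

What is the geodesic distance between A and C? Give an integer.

2

One shortest route is A – B – C, which uses 2 edges, and A and C are not directly tied, so nothing shorter exists. So d(A,C) = 2.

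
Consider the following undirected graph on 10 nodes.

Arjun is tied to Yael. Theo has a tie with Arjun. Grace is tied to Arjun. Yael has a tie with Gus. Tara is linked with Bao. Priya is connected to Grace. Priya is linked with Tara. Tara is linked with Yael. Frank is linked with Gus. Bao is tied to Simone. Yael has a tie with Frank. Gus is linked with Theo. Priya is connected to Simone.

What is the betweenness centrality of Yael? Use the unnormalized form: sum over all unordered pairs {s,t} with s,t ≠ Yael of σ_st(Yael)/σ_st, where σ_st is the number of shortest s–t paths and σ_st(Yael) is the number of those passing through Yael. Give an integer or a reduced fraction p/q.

Pairs whose geodesics pass through Yael — Gus–Arjun: 1/2; Gus–Grace: 1/2; Gus–Priya: 1; Gus–Simone: 2/2; Gus–Bao: 1; Gus–Tara: 1; Theo–Bao: 2/2; Theo–Tara: 2/2; Arjun–Bao: 1; Arjun–Tara: 1; Arjun–Frank: 1; Grace–Frank: 1; Priya–Frank: 1; Simone–Frank: 2/2 … (+2 more pairs).
All other pairs contribute 0.
Summing the contributions gives betweenness(Yael) = 15.

15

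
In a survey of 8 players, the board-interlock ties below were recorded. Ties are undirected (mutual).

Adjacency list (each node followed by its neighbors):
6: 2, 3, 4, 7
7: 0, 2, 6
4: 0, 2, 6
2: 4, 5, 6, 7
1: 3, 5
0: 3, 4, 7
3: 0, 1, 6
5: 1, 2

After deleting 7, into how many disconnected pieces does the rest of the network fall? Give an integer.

1

7's neighbors (0, 2, and 6) remain reachable from one another through other ties, so the rest of the network stays in one piece.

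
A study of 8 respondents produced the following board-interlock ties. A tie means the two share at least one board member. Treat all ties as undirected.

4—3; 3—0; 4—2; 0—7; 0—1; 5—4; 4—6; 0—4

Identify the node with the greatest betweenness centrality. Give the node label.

4

Unnormalized betweenness of each node: 0:11, 1:0, 2:0, 3:0, 4:15, 5:0, 6:0, 7:0.
4 has the largest value, 15, making it the main broker — the node through which the most shortest paths run.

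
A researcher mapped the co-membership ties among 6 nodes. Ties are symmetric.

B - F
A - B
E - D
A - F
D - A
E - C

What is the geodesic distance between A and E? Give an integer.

One shortest route is A – D – E, which uses 2 edges, and A and E are not directly tied, so nothing shorter exists. So d(A,E) = 2.

2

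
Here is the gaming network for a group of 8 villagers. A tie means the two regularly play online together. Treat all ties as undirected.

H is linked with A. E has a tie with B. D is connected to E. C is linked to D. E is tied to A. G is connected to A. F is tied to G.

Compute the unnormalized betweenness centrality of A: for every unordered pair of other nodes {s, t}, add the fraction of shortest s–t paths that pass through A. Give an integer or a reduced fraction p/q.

Pairs whose geodesics pass through A — D–G: 1; D–H: 1; D–F: 1; B–G: 1; B–H: 1; B–F: 1; E–G: 1; E–H: 1; E–F: 1; G–C: 1; G–H: 1; C–H: 1; C–F: 1; H–F: 1.
All other pairs contribute 0.
Summing the contributions gives betweenness(A) = 14.

14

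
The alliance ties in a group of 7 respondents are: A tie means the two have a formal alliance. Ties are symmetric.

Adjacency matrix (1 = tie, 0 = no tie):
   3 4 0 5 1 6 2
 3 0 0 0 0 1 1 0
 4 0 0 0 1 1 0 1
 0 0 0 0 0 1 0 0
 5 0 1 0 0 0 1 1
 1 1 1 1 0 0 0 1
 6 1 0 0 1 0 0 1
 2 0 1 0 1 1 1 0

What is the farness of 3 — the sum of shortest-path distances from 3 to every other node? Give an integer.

10

Distances from 3: 0:2, 1:1, 2:2, 4:2, 5:2, 6:1.
Sum = 2 + 1 + 2 + 2 + 2 + 1 = 10.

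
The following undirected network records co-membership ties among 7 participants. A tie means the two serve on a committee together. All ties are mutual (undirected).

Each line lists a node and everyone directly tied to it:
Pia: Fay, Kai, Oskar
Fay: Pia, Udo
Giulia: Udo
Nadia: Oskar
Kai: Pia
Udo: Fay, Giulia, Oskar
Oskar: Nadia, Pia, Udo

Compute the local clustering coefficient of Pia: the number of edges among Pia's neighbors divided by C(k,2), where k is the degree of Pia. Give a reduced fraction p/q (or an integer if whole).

0

Pia's neighbors: Fay, Kai, and Oskar (k = 3).
Possible neighbor pairs: C(3,2) = 3. Edges among them: none → e = 0.
Clustering(Pia) = 0/3 = 0.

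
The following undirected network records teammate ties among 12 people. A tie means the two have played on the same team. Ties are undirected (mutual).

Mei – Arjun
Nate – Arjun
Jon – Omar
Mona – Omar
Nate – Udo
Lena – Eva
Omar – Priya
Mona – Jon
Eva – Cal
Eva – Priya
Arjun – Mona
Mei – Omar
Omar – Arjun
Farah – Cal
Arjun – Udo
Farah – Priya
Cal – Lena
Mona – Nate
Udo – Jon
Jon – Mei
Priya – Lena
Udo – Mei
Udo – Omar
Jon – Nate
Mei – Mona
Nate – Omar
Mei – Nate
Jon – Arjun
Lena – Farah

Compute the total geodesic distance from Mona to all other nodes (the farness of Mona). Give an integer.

Distances from Mona: Arjun:1, Cal:4, Eva:3, Farah:3, Jon:1, Lena:3, Mei:1, Nate:1, Omar:1, Priya:2, Udo:2.
Sum = 1 + 4 + 3 + 3 + 1 + 3 + 1 + 1 + 1 + 2 + 2 = 22.

22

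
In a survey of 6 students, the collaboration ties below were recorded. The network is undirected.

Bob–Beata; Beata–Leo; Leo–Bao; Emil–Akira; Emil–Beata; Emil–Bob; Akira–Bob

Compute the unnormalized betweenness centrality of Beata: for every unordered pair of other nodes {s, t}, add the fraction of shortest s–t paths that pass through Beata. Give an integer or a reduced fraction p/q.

6

Pairs whose geodesics pass through Beata — Bao–Bob: 1; Bao–Akira: 2/2; Bao–Emil: 1; Leo–Bob: 1; Leo–Akira: 2/2; Leo–Emil: 1.
All other pairs contribute 0.
Summing the contributions gives betweenness(Beata) = 6.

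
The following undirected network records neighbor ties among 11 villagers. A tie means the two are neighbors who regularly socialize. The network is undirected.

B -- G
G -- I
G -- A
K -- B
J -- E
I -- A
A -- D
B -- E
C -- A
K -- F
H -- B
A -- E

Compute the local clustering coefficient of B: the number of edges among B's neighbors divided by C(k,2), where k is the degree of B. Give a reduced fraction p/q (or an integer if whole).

0

B's neighbors: E, G, H, and K (k = 4).
Possible neighbor pairs: C(4,2) = 6. Edges among them: none → e = 0.
Clustering(B) = 0/6 = 0.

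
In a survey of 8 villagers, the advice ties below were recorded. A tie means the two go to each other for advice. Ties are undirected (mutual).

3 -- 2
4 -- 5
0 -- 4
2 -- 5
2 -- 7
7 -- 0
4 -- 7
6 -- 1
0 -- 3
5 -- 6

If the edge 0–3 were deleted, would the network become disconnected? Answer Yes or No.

No

Even without that edge, 0 still reaches 3 via 0 – 7 – 2 – 3, so the network stays connected. Not a bridge.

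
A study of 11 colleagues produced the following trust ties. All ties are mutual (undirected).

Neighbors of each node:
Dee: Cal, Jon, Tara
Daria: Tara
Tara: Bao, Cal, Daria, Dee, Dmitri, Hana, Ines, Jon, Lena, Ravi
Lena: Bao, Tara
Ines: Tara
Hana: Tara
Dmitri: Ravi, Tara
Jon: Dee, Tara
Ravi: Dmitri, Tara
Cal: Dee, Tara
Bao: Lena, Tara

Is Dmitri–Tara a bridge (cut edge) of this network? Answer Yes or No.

No

Even without that edge, Dmitri still reaches Tara via Dmitri – Ravi – Tara, so the network stays connected. Not a bridge.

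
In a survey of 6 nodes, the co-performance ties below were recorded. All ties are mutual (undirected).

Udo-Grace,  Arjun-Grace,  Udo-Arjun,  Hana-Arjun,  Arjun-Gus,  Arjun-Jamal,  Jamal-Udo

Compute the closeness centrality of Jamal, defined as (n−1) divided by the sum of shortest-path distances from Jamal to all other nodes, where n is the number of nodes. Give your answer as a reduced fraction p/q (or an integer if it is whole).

Distances from Jamal: Arjun:1, Grace:2, Gus:2, Hana:2, Udo:1. Sum = 8.
n = 6, so closeness = 5/8.

5/8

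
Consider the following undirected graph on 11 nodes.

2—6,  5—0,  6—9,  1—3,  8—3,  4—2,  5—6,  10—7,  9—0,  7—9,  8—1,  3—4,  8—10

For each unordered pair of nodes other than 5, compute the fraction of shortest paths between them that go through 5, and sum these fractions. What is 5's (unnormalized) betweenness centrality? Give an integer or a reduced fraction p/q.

Pairs whose geodesics pass through 5 — 2–0: 1/2; 6–0: 1/2; 0–3: 1/3; 0–4: 1/2.
All other pairs contribute 0.
Summing the contributions gives betweenness(5) = 11/6.

11/6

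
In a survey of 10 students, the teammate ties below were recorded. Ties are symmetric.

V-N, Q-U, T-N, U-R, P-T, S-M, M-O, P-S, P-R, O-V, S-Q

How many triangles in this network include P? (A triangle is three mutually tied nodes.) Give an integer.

P's neighbors are R, S, and T, but none of them are tied to each other, so no triangle contains P.

0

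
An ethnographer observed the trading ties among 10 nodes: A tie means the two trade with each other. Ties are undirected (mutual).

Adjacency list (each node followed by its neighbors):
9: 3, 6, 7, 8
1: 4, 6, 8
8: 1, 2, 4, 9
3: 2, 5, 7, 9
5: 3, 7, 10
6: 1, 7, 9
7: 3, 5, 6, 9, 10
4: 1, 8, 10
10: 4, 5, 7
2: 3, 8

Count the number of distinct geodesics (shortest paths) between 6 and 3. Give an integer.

The shortest distance is 2. The length-2 paths are: 6–9–3; 6–7–3.
That gives 2 distinct shortest paths.

2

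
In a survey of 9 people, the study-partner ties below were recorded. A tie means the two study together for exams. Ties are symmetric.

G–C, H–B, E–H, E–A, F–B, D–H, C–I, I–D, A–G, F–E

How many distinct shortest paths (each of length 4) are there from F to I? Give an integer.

The shortest distance is 4. The length-4 paths are: F–E–H–D–I; F–B–H–D–I.
That gives 2 distinct shortest paths.

2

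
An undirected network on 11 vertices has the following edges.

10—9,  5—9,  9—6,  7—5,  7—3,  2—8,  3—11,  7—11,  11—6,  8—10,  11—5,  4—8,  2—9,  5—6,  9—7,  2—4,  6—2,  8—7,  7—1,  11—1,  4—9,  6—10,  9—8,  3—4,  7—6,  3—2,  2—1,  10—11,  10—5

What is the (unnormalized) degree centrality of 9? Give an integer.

9 is directly tied to 2, 4, 5, 6, 7, 8, and 10. That is 7 neighbors, so the degree of 9 is 7.

7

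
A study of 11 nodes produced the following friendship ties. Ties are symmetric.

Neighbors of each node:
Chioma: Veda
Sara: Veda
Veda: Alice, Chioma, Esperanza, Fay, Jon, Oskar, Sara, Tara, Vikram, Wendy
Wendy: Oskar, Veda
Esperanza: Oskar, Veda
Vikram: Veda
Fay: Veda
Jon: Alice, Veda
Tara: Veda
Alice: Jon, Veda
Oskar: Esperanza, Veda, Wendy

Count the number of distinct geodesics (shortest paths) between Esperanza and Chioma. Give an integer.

The shortest distance is 2, and the only length-2 path is Esperanza–Veda–Chioma. So there is exactly 1 shortest path.

1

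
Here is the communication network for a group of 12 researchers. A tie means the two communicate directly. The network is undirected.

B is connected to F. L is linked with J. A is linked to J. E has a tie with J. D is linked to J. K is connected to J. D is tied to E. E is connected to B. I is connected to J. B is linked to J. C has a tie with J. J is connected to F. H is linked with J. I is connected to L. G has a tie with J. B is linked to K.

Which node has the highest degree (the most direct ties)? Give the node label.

J

Degrees — A:1, B:4, C:1, D:2, E:3, F:2, G:1, H:1, I:2, J:11, K:2, L:2.
The maximum is 11, attained only by J.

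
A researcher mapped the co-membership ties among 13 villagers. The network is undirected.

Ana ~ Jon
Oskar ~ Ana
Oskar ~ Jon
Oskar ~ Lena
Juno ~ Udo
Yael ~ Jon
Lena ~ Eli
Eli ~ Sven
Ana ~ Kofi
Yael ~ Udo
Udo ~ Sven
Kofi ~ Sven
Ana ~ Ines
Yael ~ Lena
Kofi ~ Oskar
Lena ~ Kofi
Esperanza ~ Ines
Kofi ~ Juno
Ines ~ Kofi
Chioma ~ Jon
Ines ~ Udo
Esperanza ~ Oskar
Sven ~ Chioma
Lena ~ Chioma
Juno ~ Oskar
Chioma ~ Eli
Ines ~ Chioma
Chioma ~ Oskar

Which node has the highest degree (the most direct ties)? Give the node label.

Oskar

Degrees — Ana:4, Chioma:6, Eli:3, Esperanza:2, Ines:5, Jon:4, Juno:3, Kofi:6, Lena:5, Oskar:7, Sven:4, Udo:4, Yael:3.
The maximum is 7, attained only by Oskar.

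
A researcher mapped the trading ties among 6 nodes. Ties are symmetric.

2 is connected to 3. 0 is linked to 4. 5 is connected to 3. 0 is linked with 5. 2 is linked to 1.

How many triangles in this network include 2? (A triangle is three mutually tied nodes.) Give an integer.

0

2's neighbors are 1 and 3, but none of them are tied to each other, so no triangle contains 2.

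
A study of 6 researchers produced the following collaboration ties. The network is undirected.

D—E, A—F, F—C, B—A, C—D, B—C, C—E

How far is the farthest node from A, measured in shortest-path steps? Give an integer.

3

Distances from A: B:1, C:2, D:3, E:3, F:1.
The largest is 3 (to D and E), so the eccentricity of A is 3.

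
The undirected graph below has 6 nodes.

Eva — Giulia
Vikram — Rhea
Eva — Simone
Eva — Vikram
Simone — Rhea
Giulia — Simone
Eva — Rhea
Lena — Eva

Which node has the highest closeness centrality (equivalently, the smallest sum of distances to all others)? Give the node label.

Farness (sum of distances to all others) for each node — Eva:5, Giulia:8, Lena:9, Rhea:7, Simone:7, Vikram:8.
The smallest farness is 5, for Eva, so Eva has the highest closeness.

Eva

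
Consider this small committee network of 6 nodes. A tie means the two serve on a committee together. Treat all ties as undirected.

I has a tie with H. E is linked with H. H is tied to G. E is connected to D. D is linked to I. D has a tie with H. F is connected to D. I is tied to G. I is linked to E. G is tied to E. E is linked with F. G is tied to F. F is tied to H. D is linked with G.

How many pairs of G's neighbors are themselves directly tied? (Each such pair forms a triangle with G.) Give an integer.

9

G's neighbors: D, E, F, H, and I.
Neighbor pairs that are themselves tied: G–D–E; G–D–F; G–D–H; G–D–I; G–E–F; G–E–H; G–E–I; G–F–H; G–H–I. Each forms one triangle with G, for 9 in total.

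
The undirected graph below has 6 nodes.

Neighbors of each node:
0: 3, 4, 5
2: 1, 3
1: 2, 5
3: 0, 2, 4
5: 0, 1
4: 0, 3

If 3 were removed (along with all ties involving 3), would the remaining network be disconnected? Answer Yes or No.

Even without 3, every remaining node can still reach every other (the residual graph is connected), so 3 is not a cut vertex.

No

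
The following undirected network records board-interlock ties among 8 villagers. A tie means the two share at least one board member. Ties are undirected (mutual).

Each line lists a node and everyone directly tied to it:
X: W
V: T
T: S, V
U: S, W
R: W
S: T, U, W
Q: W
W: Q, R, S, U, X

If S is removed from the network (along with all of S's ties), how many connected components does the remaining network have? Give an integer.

Without S, the remaining ties split the others into: {T, V}; {Q, R, U, W, X}.
That's 2 separate components.

2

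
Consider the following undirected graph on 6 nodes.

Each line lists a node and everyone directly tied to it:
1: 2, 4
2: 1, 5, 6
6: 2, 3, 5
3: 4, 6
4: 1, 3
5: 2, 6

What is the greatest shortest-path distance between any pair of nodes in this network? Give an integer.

3

Eccentricity of each node (its greatest distance to any other): 1:2, 2:2, 3:2, 4:3, 5:3, 6:2.
The maximum eccentricity is 3, realized for instance by the pair 5–4 via 5 – 6 – 3 – 4. So the diameter is 3.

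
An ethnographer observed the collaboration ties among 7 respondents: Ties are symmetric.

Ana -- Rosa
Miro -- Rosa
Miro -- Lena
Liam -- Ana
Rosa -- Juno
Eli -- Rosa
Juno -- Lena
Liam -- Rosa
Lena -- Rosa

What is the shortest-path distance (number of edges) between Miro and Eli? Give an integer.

2

One shortest route is Miro – Rosa – Eli, which uses 2 edges, and Miro and Eli are not directly tied, so nothing shorter exists. So d(Miro,Eli) = 2.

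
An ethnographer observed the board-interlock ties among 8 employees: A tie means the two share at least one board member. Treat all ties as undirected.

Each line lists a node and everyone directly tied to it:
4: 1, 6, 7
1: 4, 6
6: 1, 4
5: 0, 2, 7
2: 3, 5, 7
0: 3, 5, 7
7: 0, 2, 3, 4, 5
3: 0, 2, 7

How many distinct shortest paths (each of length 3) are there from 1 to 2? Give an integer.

1

The shortest distance is 3, and the only length-3 path is 1–4–7–2. So there is exactly 1 shortest path.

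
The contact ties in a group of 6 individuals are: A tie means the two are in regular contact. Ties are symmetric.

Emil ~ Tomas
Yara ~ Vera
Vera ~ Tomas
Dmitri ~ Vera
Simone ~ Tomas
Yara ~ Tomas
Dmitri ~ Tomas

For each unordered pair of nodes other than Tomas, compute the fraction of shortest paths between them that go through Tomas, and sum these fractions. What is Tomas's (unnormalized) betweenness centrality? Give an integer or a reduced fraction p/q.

Pairs whose geodesics pass through Tomas — Vera–Emil: 1; Vera–Simone: 1; Dmitri–Emil: 1; Dmitri–Simone: 1; Dmitri–Yara: 1/2; Emil–Simone: 1; Emil–Yara: 1; Simone–Yara: 1.
All other pairs contribute 0.
Summing the contributions gives betweenness(Tomas) = 15/2.

15/2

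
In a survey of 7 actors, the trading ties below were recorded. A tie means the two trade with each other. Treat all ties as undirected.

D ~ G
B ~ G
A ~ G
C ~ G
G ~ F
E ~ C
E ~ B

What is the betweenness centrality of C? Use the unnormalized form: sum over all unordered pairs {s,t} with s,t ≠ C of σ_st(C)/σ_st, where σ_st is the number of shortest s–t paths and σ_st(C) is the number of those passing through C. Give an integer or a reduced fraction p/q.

2

Pairs whose geodesics pass through C — F–E: 1/2; A–E: 1/2; E–D: 1/2; E–G: 1/2.
All other pairs contribute 0.
Summing the contributions gives betweenness(C) = 2.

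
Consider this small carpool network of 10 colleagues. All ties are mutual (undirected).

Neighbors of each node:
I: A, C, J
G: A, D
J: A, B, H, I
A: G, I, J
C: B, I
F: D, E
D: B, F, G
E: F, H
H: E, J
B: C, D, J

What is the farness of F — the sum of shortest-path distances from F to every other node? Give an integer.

21

Distances from F: A:3, B:2, C:3, D:1, E:1, G:2, H:2, I:4, J:3.
Sum = 3 + 2 + 3 + 1 + 1 + 2 + 2 + 4 + 3 = 21.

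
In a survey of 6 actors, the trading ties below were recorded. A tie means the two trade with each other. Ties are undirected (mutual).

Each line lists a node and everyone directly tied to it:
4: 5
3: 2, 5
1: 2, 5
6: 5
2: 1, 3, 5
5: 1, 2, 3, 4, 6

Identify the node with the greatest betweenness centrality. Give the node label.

5

Unnormalized betweenness of each node: 1:0, 2:1/2, 3:0, 4:0, 5:15/2, 6:0.
5 has the largest value, 15/2, making it the main broker — the node through which the most shortest paths run.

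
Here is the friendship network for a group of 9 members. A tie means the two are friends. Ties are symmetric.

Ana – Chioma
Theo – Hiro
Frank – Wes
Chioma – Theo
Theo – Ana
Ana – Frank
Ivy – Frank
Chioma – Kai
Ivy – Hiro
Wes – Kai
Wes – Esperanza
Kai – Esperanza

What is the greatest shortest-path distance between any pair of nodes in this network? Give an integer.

4

Eccentricity of each node (its greatest distance to any other): Ana:3, Chioma:3, Esperanza:4, Frank:2, Hiro:4, Ivy:3, Kai:3, Theo:3, Wes:3.
The maximum eccentricity is 4, realized for instance by the pair Hiro–Esperanza via Hiro – Ivy – Frank – Wes – Esperanza. So the diameter is 4.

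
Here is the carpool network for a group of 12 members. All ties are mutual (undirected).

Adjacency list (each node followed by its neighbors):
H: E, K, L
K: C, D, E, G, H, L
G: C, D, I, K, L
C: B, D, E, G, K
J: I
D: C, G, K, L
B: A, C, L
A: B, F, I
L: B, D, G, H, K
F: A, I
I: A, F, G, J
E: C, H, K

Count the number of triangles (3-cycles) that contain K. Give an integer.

K's neighbors: C, D, E, G, H, and L.
Neighbor pairs that are themselves tied: K–C–D; K–C–E; K–C–G; K–D–G; K–D–L; K–E–H; K–G–L; K–H–L. Each forms one triangle with K, for 8 in total.

8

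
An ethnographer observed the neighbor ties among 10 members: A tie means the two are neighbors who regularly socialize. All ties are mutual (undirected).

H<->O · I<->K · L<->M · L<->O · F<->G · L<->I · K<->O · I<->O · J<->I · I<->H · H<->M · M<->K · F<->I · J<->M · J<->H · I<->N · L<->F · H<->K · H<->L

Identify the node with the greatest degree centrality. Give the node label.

Degrees — F:3, G:1, H:6, I:7, J:3, K:4, L:5, M:4, N:1, O:4.
The maximum is 7, attained only by I.

I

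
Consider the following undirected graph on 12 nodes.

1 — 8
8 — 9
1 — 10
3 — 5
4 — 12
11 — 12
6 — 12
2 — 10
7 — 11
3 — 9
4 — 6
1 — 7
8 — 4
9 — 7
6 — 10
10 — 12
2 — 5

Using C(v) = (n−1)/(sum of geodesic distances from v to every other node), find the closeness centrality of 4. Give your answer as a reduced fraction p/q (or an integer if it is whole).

11/24

Distances from 4: 1:2, 2:3, 3:3, 5:4, 6:1, 7:3, 8:1, 9:2, 10:2, 11:2, 12:1. Sum = 24.
n = 12, so closeness = 11/24.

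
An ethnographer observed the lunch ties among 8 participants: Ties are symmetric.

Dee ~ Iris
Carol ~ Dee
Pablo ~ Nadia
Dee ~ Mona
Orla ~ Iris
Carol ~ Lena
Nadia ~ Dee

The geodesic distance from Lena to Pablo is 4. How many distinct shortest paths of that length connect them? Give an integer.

1

The shortest distance is 4, and the only length-4 path is Lena–Carol–Dee–Nadia–Pablo. So there is exactly 1 shortest path.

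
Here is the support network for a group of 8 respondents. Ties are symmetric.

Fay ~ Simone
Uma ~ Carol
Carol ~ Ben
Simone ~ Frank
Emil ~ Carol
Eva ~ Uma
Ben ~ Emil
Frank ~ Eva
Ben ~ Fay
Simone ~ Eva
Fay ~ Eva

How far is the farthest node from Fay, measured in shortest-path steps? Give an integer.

Distances from Fay: Ben:1, Carol:2, Emil:2, Eva:1, Frank:2, Simone:1, Uma:2.
The largest is 2 (to Carol, Emil, Frank, and Uma), so the eccentricity of Fay is 2.

2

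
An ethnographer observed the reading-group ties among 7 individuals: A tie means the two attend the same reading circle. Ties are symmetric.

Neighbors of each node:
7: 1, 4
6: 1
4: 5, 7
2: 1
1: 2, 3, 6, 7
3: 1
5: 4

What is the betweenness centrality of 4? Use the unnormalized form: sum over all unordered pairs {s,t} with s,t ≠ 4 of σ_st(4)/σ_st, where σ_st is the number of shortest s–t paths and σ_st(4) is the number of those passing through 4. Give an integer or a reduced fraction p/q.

5

Pairs whose geodesics pass through 4 — 3–5: 1; 1–5: 1; 6–5: 1; 7–5: 1; 2–5: 1.
All other pairs contribute 0.
Summing the contributions gives betweenness(4) = 5.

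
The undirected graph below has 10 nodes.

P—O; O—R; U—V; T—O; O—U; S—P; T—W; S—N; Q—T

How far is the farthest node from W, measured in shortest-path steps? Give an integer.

Distances from W: N:5, O:2, P:3, Q:2, R:3, S:4, T:1, U:3, V:4.
The largest is 5 (to N), so the eccentricity of W is 5.

5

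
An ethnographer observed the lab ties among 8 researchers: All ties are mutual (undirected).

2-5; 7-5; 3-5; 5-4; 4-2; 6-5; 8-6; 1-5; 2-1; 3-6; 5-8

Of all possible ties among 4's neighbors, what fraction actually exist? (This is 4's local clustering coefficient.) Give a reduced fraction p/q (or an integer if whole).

1

4's neighbors: 2 and 5 (k = 2).
Possible neighbor pairs: C(2,2) = 1. Edges among them: 2–5 → e = 1.
Clustering(4) = 1/1.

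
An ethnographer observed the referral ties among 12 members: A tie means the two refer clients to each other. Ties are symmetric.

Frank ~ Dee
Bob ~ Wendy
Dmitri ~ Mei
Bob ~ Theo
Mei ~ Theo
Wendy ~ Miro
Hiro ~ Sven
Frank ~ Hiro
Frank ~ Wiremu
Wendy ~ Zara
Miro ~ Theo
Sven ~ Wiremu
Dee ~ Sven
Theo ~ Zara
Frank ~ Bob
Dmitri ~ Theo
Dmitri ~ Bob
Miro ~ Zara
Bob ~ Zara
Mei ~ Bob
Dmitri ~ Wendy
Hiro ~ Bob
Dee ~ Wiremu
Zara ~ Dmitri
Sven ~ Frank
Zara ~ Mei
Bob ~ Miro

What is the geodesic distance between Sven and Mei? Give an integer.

3

One shortest route is Sven – Hiro – Bob – Mei, which uses 3 edges, and at distance 2 from Sven we only reach {Bob}, which does not include Mei. So d(Sven,Mei) = 3.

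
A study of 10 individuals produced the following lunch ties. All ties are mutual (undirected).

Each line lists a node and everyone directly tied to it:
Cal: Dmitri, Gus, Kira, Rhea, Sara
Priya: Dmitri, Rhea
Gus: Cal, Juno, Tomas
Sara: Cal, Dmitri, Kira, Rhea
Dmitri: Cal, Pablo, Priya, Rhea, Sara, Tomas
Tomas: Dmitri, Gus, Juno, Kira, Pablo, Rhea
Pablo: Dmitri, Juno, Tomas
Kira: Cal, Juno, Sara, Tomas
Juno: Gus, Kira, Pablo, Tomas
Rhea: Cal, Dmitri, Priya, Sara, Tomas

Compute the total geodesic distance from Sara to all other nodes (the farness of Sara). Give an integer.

14

Distances from Sara: Cal:1, Dmitri:1, Gus:2, Juno:2, Kira:1, Pablo:2, Priya:2, Rhea:1, Tomas:2.
Sum = 1 + 1 + 2 + 2 + 1 + 2 + 2 + 1 + 2 = 14.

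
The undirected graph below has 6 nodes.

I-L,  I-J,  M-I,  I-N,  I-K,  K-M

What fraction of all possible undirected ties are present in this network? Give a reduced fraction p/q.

2/5

There are 6 edges and 6 nodes, so the maximum possible is C(6,2) = 15.
Density = 6/15 = 2/5.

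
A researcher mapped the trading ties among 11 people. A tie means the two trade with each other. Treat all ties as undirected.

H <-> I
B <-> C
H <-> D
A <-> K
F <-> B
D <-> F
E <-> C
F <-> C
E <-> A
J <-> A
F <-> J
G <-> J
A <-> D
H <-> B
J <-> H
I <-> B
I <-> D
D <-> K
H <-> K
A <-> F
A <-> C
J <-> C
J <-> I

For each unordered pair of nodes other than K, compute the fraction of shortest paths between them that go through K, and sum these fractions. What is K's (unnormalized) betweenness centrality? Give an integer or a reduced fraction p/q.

Pairs whose geodesics pass through K — E–H: 1/5; H–A: 1/3.
All other pairs contribute 0.
Summing the contributions gives betweenness(K) = 8/15.

8/15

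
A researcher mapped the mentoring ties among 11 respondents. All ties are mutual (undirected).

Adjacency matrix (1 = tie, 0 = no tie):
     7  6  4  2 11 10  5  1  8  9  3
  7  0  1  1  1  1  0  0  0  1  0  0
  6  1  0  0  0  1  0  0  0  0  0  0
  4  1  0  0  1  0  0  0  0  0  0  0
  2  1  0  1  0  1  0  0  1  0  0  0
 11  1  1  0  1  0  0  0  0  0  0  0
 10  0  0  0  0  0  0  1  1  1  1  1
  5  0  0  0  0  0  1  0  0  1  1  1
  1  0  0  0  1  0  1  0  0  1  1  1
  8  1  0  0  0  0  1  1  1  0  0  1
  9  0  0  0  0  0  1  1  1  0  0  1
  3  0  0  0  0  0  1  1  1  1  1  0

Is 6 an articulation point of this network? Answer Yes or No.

No

Even without 6, every remaining node can still reach every other (the residual graph is connected), so 6 is not a cut vertex.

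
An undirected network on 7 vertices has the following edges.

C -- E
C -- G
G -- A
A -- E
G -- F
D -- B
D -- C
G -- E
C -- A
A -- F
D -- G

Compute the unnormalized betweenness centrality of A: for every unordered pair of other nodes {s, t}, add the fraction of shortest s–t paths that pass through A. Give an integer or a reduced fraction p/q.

1

Pairs whose geodesics pass through A — E–F: 1/2; F–C: 1/2.
All other pairs contribute 0.
Summing the contributions gives betweenness(A) = 1.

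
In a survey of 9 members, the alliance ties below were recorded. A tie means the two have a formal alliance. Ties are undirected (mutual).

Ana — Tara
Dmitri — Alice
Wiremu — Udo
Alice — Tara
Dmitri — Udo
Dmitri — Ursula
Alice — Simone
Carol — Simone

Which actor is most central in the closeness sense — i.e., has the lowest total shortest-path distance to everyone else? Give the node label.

Alice

Farness (sum of distances to all others) for each node — Alice:14, Ana:26, Carol:26, Dmitri:15, Simone:19, Tara:19, Udo:20, Ursula:22, Wiremu:27.
The smallest farness is 14, for Alice, so Alice has the highest closeness.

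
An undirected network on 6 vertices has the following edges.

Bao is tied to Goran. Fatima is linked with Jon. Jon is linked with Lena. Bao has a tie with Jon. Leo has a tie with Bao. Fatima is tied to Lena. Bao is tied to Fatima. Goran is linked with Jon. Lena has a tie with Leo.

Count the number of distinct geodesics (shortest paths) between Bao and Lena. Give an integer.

The shortest distance is 2. The length-2 paths are: Bao–Fatima–Lena; Bao–Jon–Lena; Bao–Leo–Lena.
That gives 3 distinct shortest paths.

3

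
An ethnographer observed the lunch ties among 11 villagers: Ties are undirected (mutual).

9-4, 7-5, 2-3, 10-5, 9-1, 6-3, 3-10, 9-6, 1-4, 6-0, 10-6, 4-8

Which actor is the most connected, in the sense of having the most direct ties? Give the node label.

6

Degrees — 0:1, 1:2, 2:1, 3:3, 4:3, 5:2, 6:4, 7:1, 8:1, 9:3, 10:3.
The maximum is 4, attained only by 6.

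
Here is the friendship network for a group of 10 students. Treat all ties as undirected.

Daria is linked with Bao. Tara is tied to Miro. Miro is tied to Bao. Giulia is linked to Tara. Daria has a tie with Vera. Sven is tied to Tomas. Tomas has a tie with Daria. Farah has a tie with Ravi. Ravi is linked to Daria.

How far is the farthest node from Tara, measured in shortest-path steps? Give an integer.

5

Distances from Tara: Bao:2, Daria:3, Farah:5, Giulia:1, Miro:1, Ravi:4, Sven:5, Tomas:4, Vera:4.
The largest is 5 (to Sven and Farah), so the eccentricity of Tara is 5.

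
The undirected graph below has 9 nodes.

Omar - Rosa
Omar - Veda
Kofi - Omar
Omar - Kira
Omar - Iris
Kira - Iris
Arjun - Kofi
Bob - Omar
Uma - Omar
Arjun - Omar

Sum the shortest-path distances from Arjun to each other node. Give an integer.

14

Distances from Arjun: Bob:2, Iris:2, Kira:2, Kofi:1, Omar:1, Rosa:2, Uma:2, Veda:2.
Sum = 2 + 2 + 2 + 1 + 1 + 2 + 2 + 2 = 14.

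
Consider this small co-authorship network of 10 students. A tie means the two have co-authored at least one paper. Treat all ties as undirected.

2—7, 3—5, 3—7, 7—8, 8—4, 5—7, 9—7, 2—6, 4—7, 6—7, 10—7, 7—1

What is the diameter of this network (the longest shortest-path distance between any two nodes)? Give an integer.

2

Eccentricity of each node (its greatest distance to any other): 1:2, 2:2, 3:2, 4:2, 5:2, 6:2, 7:1, 8:2, 9:2, 10:2.
The maximum eccentricity is 2, realized for instance by the pair 3–2 via 3 – 7 – 2. So the diameter is 2.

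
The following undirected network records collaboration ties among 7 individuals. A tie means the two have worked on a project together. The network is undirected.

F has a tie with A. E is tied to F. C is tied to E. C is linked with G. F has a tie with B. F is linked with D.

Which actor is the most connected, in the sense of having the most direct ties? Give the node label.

F

Degrees — A:1, B:1, C:2, D:1, E:2, F:4, G:1.
The maximum is 4, attained only by F.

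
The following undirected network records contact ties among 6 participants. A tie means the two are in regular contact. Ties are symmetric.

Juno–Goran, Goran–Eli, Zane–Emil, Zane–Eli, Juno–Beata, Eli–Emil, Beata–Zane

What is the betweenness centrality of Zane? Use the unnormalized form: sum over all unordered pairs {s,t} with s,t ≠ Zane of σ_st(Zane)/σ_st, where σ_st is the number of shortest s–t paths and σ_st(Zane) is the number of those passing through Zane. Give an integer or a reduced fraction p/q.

Pairs whose geodesics pass through Zane — Juno–Emil: 1/2; Beata–Emil: 1; Beata–Eli: 1.
All other pairs contribute 0.
Summing the contributions gives betweenness(Zane) = 5/2.

5/2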